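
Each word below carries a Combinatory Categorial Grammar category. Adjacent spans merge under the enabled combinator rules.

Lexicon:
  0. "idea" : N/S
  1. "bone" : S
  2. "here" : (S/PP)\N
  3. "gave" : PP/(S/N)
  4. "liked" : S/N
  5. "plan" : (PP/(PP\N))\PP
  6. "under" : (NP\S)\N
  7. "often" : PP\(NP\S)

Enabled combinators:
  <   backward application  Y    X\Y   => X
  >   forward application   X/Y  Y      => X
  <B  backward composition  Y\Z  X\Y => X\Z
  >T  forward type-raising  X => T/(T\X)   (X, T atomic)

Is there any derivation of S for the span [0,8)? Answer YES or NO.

[0,8] S   >
  [0,3] S/PP   <
    [0,2] N   >
      [0,1] "idea" : N/S
      [1,2] "bone" : S
    [2,3] "here" : (S/PP)\N
  [3,8] PP   >
    [3,6] PP/(PP\N)   <
      [3,5] PP   >
        [3,4] "gave" : PP/(S/N)
        [4,5] "liked" : S/N
      [5,6] "plan" : (PP/(PP\N))\PP
    [6,8] PP\N   <B
      [6,7] "under" : (NP\S)\N
      [7,8] "often" : PP\(NP\S)

YES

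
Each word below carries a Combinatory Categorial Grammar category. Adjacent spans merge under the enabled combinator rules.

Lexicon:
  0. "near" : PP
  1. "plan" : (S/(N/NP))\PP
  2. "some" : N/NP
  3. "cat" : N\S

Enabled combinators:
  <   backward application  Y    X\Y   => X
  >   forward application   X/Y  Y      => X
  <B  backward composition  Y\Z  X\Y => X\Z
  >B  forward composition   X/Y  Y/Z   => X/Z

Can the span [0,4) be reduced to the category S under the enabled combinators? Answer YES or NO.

NO

PP (S/(N/NP))\PP N/NP N\S
CKY chart[0,4] = {N}; S ∉ chart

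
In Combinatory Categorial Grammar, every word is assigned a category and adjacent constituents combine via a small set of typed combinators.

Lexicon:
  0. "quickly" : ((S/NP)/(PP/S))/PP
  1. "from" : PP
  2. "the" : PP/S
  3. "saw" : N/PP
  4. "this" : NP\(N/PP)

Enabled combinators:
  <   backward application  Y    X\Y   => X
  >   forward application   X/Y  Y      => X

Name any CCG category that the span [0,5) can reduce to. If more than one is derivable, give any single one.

[0,5] S   >
  [0,3] S/NP   >
    [0,2] (S/NP)/(PP/S)   >
      [0,1] "quickly" : ((S/NP)/(PP/S))/PP
      [1,2] "from" : PP
    [2,3] "the" : PP/S
  [3,5] NP   <
    [3,4] "saw" : N/PP
    [4,5] "this" : NP\(N/PP)

S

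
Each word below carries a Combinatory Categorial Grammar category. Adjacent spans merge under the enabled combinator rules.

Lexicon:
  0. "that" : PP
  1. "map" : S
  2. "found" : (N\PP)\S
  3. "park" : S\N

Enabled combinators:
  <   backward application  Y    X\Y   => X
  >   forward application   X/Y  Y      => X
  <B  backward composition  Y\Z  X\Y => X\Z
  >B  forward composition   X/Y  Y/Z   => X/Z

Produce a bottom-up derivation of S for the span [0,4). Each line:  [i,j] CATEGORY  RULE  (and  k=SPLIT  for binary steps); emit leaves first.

[0,4] S   <
  [0,3] N   <
    [0,1] "that" : PP
    [1,3] N\PP   <
      [1,2] "map" : S
      [2,3] "found" : (N\PP)\S
  [3,4] "park" : S\N

[0,1] PP  lex  "that"
[1,2] S  lex  "map"
[2,3] (N\PP)\S  lex  "found"
[1,3] N\PP  <  k=2
[0,3] N  <  k=1
[3,4] S\N  lex  "park"
[0,4] S  <  k=3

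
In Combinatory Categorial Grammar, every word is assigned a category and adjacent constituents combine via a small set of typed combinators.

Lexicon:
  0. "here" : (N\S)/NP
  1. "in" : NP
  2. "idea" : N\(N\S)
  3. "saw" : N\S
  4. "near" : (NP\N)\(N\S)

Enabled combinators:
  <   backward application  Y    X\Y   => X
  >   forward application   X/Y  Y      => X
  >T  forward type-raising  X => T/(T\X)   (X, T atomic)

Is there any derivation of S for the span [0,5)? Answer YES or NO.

(N\S)/NP NP N\(N\S) N\S (NP\N)\(N\S)
CKY chart[0,5] = {N/(N\NP), NP, NP/(NP\NP), PP/(PP\NP), S/(S\NP)}; S ∉ chart

NO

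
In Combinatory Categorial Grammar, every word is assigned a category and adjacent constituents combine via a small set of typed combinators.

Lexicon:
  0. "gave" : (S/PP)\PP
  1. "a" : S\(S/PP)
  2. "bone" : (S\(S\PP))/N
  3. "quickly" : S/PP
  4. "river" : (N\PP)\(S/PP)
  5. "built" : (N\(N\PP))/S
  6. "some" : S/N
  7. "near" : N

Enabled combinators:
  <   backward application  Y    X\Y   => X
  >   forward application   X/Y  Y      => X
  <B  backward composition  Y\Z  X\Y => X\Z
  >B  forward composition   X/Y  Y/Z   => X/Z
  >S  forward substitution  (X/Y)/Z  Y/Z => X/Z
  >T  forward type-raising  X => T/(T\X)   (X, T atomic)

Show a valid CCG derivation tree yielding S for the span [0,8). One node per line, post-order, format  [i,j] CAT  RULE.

[0,8] S   <
  [0,2] S\PP   <B
    [0,1] "gave" : (S/PP)\PP
    [1,2] "a" : S\(S/PP)
  [2,8] S\(S\PP)   >
    [2,3] "bone" : (S\(S\PP))/N
    [3,8] N   <
      [3,5] N\PP   <
        [3,4] "quickly" : S/PP
        [4,5] "river" : (N\PP)\(S/PP)
      [5,8] N\(N\PP)   >
        [5,6] "built" : (N\(N\PP))/S
        [6,8] S   >
          [6,7] "some" : S/N
          [7,8] "near" : N

[0,1] (S/PP)\PP  lex  "gave"
[1,2] S\(S/PP)  lex  "a"
[0,2] S\PP  <B  k=1
[2,3] (S\(S\PP))/N  lex  "bone"
[3,4] S/PP  lex  "quickly"
[4,5] (N\PP)\(S/PP)  lex  "river"
[3,5] N\PP  <  k=4
[5,6] (N\(N\PP))/S  lex  "built"
[6,7] S/N  lex  "some"
[7,8] N  lex  "near"
[6,8] S  >  k=7
[5,8] N\(N\PP)  >  k=6
[3,8] N  <  k=5
[2,8] S\(S\PP)  >  k=3
[0,8] S  <  k=2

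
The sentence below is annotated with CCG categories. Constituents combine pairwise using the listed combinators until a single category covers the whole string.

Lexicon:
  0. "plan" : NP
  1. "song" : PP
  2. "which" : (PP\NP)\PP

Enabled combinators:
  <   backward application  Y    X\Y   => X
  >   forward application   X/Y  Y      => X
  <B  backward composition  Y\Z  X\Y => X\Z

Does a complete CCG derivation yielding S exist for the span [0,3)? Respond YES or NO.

NO

NP PP (PP\NP)\PP
CKY chart[0,3] = {PP}; S ∉ chart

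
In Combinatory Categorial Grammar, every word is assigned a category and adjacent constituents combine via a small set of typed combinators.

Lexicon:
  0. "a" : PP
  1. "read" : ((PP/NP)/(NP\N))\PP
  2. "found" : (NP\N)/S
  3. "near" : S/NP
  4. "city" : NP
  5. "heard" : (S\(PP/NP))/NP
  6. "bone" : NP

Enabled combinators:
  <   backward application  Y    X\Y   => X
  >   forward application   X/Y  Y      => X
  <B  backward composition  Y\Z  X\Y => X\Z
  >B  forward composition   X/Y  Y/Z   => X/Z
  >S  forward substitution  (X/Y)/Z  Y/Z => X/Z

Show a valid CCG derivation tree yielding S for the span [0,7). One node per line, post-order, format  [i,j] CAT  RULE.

[0,1] PP  lex  "a"
[1,2] ((PP/NP)/(NP\N))\PP  lex  "read"
[0,2] (PP/NP)/(NP\N)  <  k=1
[2,3] (NP\N)/S  lex  "found"
[3,4] S/NP  lex  "near"
[4,5] NP  lex  "city"
[3,5] S  >  k=4
[2,5] NP\N  >  k=3
[0,5] PP/NP  >  k=2
[5,6] (S\(PP/NP))/NP  lex  "heard"
[6,7] NP  lex  "bone"
[5,7] S\(PP/NP)  >  k=6
[0,7] S  <  k=5

[0,7] S   <
  [0,5] PP/NP   >
    [0,2] (PP/NP)/(NP\N)   <
      [0,1] "a" : PP
      [1,2] "read" : ((PP/NP)/(NP\N))\PP
    [2,5] NP\N   >
      [2,3] "found" : (NP\N)/S
      [3,5] S   >
        [3,4] "near" : S/NP
        [4,5] "city" : NP
  [5,7] S\(PP/NP)   >
    [5,6] "heard" : (S\(PP/NP))/NP
    [6,7] "bone" : NP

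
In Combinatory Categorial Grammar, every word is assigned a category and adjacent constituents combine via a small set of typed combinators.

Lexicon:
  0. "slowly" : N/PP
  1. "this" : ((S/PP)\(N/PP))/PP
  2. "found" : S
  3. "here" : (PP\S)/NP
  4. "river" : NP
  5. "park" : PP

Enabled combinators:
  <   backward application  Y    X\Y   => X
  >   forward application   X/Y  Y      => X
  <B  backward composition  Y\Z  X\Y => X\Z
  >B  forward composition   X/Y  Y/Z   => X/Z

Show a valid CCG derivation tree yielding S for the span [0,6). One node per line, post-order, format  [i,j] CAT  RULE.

[0,6] S   >
  [0,5] S/PP   <
    [0,1] "slowly" : N/PP
    [1,5] (S/PP)\(N/PP)   >
      [1,2] "this" : ((S/PP)\(N/PP))/PP
      [2,5] PP   <
        [2,3] "found" : S
        [3,5] PP\S   >
          [3,4] "here" : (PP\S)/NP
          [4,5] "river" : NP
  [5,6] "park" : PP

[0,1] N/PP  lex  "slowly"
[1,2] ((S/PP)\(N/PP))/PP  lex  "this"
[2,3] S  lex  "found"
[3,4] (PP\S)/NP  lex  "here"
[4,5] NP  lex  "river"
[3,5] PP\S  >  k=4
[2,5] PP  <  k=3
[1,5] (S/PP)\(N/PP)  >  k=2
[0,5] S/PP  <  k=1
[5,6] PP  lex  "park"
[0,6] S  >  k=5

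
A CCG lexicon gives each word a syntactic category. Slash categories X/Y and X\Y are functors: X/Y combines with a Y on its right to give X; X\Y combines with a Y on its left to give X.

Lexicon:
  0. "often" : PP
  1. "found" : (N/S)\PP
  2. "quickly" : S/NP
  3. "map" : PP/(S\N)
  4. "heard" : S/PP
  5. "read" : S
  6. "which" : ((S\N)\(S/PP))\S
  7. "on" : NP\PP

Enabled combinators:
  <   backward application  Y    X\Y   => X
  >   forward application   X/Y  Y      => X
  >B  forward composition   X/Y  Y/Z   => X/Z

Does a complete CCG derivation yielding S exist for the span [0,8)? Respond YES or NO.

NO

PP (N/S)\PP S/NP PP/(S\N) S/PP S ((S\N)\(S/PP))\S NP\PP
CKY chart[0,8] = {N}; S ∉ chart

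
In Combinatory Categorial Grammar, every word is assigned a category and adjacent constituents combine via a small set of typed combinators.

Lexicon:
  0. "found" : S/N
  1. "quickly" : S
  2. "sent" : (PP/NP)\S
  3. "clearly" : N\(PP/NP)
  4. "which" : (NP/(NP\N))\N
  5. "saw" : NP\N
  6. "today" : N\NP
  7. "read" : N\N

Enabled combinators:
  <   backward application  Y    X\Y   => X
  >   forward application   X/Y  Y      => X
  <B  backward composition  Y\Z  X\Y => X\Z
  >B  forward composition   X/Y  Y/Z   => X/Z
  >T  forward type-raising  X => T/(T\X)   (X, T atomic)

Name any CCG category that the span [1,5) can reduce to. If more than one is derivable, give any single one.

[0,8] S   >
  [0,1] "found" : S/N
  [1,8] N   <
    [1,6] NP   >
      [1,5] NP/(NP\N)   <
        [1,4] N   <
          [1,3] PP/NP   <
            [1,2] "quickly" : S
            [2,3] "sent" : (PP/NP)\S
          [3,4] "clearly" : N\(PP/NP)
        [4,5] "which" : (NP/(NP\N))\N
      [5,6] "saw" : NP\N
    [6,8] N\NP   <B
      [6,7] "today" : N\NP
      [7,8] "read" : N\N

NP/(NP\N)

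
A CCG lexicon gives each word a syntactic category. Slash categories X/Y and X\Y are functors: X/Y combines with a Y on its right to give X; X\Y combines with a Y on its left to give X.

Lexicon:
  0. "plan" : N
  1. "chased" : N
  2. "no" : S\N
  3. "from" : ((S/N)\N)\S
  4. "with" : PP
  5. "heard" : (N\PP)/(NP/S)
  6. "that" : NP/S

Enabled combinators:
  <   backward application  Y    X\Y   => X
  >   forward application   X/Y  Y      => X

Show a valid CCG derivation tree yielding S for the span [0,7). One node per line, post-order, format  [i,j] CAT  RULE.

[0,1] N  lex  "plan"
[1,2] N  lex  "chased"
[2,3] S\N  lex  "no"
[1,3] S  <  k=2
[3,4] ((S/N)\N)\S  lex  "from"
[1,4] (S/N)\N  <  k=3
[0,4] S/N  <  k=1
[4,5] PP  lex  "with"
[5,6] (N\PP)/(NP/S)  lex  "heard"
[6,7] NP/S  lex  "that"
[5,7] N\PP  >  k=6
[4,7] N  <  k=5
[0,7] S  >  k=4

[0,7] S   >
  [0,4] S/N   <
    [0,1] "plan" : N
    [1,4] (S/N)\N   <
      [1,3] S   <
        [1,2] "chased" : N
        [2,3] "no" : S\N
      [3,4] "from" : ((S/N)\N)\S
  [4,7] N   <
    [4,5] "with" : PP
    [5,7] N\PP   >
      [5,6] "heard" : (N\PP)/(NP/S)
      [6,7] "that" : NP/S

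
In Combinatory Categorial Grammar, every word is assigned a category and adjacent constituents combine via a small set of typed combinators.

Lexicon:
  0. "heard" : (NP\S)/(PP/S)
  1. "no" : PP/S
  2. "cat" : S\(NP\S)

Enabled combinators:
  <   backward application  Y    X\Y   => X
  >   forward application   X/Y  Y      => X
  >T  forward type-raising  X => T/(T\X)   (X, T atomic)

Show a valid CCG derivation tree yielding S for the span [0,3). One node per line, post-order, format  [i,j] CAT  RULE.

[0,1] (NP\S)/(PP/S)  lex  "heard"
[1,2] PP/S  lex  "no"
[0,2] NP\S  >  k=1
[2,3] S\(NP\S)  lex  "cat"
[0,3] S  <  k=2

[0,3] S   <
  [0,2] NP\S   >
    [0,1] "heard" : (NP\S)/(PP/S)
    [1,2] "no" : PP/S
  [2,3] "cat" : S\(NP\S)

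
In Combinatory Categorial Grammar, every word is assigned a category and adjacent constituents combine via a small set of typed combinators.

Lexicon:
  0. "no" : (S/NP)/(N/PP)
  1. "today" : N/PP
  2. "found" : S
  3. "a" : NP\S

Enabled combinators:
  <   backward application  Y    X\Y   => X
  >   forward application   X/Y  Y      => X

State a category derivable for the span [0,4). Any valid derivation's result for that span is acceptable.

[0,4] S   >
  [0,2] S/NP   >
    [0,1] "no" : (S/NP)/(N/PP)
    [1,2] "today" : N/PP
  [2,4] NP   <
    [2,3] "found" : S
    [3,4] "a" : NP\S

S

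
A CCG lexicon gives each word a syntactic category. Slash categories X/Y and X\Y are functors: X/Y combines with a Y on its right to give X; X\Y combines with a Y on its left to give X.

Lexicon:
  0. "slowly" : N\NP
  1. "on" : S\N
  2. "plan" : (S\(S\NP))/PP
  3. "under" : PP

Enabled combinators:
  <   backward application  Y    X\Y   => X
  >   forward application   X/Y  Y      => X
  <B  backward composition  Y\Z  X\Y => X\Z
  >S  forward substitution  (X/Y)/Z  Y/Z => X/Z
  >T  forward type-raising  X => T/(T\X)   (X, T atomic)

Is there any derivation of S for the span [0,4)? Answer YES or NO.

YES

[0,4] S   <
  [0,2] S\NP   <B
    [0,1] "slowly" : N\NP
    [1,2] "on" : S\N
  [2,4] S\(S\NP)   >
    [2,3] "plan" : (S\(S\NP))/PP
    [3,4] "under" : PP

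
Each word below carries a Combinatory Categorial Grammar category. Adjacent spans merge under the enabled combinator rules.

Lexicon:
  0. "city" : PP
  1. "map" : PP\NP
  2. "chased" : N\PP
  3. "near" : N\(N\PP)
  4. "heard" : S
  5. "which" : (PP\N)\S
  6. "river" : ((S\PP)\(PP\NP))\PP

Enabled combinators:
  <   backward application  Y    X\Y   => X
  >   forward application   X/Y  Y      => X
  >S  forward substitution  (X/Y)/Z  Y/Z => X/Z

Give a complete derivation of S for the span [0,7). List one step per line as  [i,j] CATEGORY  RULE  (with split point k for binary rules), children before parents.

[0,7] S   <
  [0,1] "city" : PP
  [1,7] S\PP   <
    [1,2] "map" : PP\NP
    [2,7] (S\PP)\(PP\NP)   <
      [2,6] PP   <
        [2,4] N   <
          [2,3] "chased" : N\PP
          [3,4] "near" : N\(N\PP)
        [4,6] PP\N   <
          [4,5] "heard" : S
          [5,6] "which" : (PP\N)\S
      [6,7] "river" : ((S\PP)\(PP\NP))\PP

[0,1] PP  lex  "city"
[1,2] PP\NP  lex  "map"
[2,3] N\PP  lex  "chased"
[3,4] N\(N\PP)  lex  "near"
[2,4] N  <  k=3
[4,5] S  lex  "heard"
[5,6] (PP\N)\S  lex  "which"
[4,6] PP\N  <  k=5
[2,6] PP  <  k=4
[6,7] ((S\PP)\(PP\NP))\PP  lex  "river"
[2,7] (S\PP)\(PP\NP)  <  k=6
[1,7] S\PP  <  k=2
[0,7] S  <  k=1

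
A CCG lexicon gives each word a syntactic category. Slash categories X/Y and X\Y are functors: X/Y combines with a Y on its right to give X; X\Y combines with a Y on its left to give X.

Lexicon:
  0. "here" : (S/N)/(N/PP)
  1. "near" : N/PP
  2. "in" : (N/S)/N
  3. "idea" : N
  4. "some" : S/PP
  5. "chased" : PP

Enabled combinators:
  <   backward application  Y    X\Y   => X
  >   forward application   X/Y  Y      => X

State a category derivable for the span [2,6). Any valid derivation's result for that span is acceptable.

[0,6] S   >
  [0,2] S/N   >
    [0,1] "here" : (S/N)/(N/PP)
    [1,2] "near" : N/PP
  [2,6] N   >
    [2,4] N/S   >
      [2,3] "in" : (N/S)/N
      [3,4] "idea" : N
    [4,6] S   >
      [4,5] "some" : S/PP
      [5,6] "chased" : PP

N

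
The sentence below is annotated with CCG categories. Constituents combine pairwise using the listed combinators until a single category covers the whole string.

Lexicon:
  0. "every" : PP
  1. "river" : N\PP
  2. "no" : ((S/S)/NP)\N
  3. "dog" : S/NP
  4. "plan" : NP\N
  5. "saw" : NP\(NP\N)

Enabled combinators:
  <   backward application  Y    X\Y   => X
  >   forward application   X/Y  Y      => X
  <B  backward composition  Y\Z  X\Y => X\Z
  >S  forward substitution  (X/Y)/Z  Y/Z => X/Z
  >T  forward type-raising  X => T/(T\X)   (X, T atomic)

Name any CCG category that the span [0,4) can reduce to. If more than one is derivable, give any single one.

S/NP

[0,6] S   >
  [0,4] S/NP   >S
    [0,3] (S/S)/NP   <
      [0,2] N   <
        [0,1] "every" : PP
        [1,2] "river" : N\PP
      [2,3] "no" : ((S/S)/NP)\N
    [3,4] "dog" : S/NP
  [4,6] NP   <
    [4,5] "plan" : NP\N
    [5,6] "saw" : NP\(NP\N)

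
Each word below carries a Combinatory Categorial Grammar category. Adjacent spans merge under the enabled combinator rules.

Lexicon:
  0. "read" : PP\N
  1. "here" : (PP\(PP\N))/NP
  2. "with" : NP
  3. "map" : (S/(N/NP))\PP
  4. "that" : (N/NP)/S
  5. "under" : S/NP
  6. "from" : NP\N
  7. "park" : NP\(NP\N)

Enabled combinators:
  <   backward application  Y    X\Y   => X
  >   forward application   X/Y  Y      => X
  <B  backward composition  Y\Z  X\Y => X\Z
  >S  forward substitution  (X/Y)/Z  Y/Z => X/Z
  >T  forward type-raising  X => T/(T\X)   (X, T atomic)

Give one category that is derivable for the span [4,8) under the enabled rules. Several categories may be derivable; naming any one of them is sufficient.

N/NP

[0,8] S   >
  [0,4] S/(N/NP)   <
    [0,3] PP   <
      [0,1] "read" : PP\N
      [1,3] PP\(PP\N)   >
        [1,2] "here" : (PP\(PP\N))/NP
        [2,3] "with" : NP
    [3,4] "map" : (S/(N/NP))\PP
  [4,8] N/NP   >
    [4,5] "that" : (N/NP)/S
    [5,8] S   >
      [5,6] "under" : S/NP
      [6,8] NP   <
        [6,7] "from" : NP\N
        [7,8] "park" : NP\(NP\N)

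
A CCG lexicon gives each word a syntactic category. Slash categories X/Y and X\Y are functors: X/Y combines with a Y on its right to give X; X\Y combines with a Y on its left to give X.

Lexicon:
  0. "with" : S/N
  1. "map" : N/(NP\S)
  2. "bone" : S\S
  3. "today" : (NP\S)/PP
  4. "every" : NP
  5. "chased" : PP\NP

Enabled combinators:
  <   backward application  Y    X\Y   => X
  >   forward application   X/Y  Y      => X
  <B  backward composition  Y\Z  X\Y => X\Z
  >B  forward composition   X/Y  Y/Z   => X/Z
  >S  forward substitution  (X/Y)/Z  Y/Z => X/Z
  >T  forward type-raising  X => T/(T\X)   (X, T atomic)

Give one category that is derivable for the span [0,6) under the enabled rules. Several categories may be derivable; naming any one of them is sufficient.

[0,6] S   >
  [0,1] "with" : S/N
  [1,6] N   >
    [1,2] "map" : N/(NP\S)
    [2,6] NP\S   <B
      [2,3] "bone" : S\S
      [3,6] NP\S   >
        [3,4] "today" : (NP\S)/PP
        [4,6] PP   >
          [4,5] PP/(PP\NP)   >T
            [4,5] "every" : NP
          [5,6] "chased" : PP\NP

S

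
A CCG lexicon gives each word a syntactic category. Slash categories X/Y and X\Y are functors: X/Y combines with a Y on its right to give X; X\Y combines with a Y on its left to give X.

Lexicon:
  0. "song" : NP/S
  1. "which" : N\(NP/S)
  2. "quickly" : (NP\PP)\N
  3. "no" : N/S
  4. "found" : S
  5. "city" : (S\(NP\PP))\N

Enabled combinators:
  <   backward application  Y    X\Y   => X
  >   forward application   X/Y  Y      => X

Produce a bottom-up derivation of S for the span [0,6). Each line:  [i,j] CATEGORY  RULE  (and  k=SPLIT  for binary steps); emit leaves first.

[0,1] NP/S  lex  "song"
[1,2] N\(NP/S)  lex  "which"
[0,2] N  <  k=1
[2,3] (NP\PP)\N  lex  "quickly"
[0,3] NP\PP  <  k=2
[3,4] N/S  lex  "no"
[4,5] S  lex  "found"
[3,5] N  >  k=4
[5,6] (S\(NP\PP))\N  lex  "city"
[3,6] S\(NP\PP)  <  k=5
[0,6] S  <  k=3

[0,6] S   <
  [0,3] NP\PP   <
    [0,2] N   <
      [0,1] "song" : NP/S
      [1,2] "which" : N\(NP/S)
    [2,3] "quickly" : (NP\PP)\N
  [3,6] S\(NP\PP)   <
    [3,5] N   >
      [3,4] "no" : N/S
      [4,5] "found" : S
    [5,6] "city" : (S\(NP\PP))\N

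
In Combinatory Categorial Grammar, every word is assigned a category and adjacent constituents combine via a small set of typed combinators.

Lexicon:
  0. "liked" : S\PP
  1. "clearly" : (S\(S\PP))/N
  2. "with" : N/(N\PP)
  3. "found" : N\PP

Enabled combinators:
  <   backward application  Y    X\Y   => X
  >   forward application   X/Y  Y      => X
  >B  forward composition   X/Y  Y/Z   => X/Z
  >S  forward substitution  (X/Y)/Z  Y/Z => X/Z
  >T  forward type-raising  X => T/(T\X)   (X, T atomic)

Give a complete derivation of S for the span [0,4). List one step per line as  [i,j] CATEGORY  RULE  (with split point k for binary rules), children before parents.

[0,4] S   <
  [0,1] "liked" : S\PP
  [1,4] S\(S\PP)   >
    [1,2] "clearly" : (S\(S\PP))/N
    [2,4] N   >
      [2,3] "with" : N/(N\PP)
      [3,4] "found" : N\PP

[0,1] S\PP  lex  "liked"
[1,2] (S\(S\PP))/N  lex  "clearly"
[2,3] N/(N\PP)  lex  "with"
[3,4] N\PP  lex  "found"
[2,4] N  >  k=3
[1,4] S\(S\PP)  >  k=2
[0,4] S  <  k=1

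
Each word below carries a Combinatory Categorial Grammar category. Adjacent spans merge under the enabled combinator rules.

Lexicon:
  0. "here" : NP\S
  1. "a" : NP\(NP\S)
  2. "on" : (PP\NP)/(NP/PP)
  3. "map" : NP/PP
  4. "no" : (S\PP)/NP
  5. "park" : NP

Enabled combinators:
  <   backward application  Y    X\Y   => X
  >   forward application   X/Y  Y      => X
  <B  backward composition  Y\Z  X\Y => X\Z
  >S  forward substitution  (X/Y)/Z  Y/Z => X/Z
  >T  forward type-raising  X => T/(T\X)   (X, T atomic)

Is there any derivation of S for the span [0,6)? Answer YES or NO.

[0,6] S   <
  [0,2] NP   <
    [0,1] "here" : NP\S
    [1,2] "a" : NP\(NP\S)
  [2,6] S\NP   <B
    [2,4] PP\NP   >
      [2,3] "on" : (PP\NP)/(NP/PP)
      [3,4] "map" : NP/PP
    [4,6] S\PP   >
      [4,5] "no" : (S\PP)/NP
      [5,6] "park" : NP

YES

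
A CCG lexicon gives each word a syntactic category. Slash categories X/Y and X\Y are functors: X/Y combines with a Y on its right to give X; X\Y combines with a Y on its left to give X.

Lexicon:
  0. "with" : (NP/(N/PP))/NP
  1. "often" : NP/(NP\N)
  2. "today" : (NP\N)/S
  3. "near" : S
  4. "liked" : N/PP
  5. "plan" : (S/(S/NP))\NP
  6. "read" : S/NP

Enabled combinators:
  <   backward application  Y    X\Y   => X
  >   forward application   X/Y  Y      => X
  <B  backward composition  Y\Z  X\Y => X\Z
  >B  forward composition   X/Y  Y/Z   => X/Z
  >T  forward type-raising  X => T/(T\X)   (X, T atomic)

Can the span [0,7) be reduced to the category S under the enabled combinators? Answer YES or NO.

[0,7] S   >
  [0,6] S/(S/NP)   <
    [0,5] NP   >
      [0,4] NP/(N/PP)   >
        [0,1] "with" : (NP/(N/PP))/NP
        [1,4] NP   >
          [1,2] "often" : NP/(NP\N)
          [2,4] NP\N   >
            [2,3] "today" : (NP\N)/S
            [3,4] "near" : S
      [4,5] "liked" : N/PP
    [5,6] "plan" : (S/(S/NP))\NP
  [6,7] "read" : S/NP

YES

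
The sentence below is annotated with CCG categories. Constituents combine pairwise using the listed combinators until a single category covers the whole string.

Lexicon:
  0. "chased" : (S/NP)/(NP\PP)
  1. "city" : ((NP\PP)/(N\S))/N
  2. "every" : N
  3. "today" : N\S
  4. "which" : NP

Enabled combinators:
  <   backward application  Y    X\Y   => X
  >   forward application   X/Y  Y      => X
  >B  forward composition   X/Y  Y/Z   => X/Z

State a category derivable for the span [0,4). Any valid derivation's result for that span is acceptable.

[0,5] S   >
  [0,4] S/NP   >
    [0,1] "chased" : (S/NP)/(NP\PP)
    [1,4] NP\PP   >
      [1,3] (NP\PP)/(N\S)   >
        [1,2] "city" : ((NP\PP)/(N\S))/N
        [2,3] "every" : N
      [3,4] "today" : N\S
  [4,5] "which" : NP

S/NP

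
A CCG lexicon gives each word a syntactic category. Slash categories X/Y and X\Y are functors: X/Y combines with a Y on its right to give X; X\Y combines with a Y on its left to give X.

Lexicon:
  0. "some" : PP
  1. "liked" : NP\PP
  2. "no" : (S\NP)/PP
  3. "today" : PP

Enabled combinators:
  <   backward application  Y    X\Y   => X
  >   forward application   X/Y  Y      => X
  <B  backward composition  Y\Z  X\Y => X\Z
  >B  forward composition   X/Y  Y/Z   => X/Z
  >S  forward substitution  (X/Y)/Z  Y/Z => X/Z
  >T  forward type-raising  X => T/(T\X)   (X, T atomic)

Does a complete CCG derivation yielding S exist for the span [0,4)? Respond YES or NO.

YES

[0,4] S   <
  [0,2] NP   <
    [0,1] "some" : PP
    [1,2] "liked" : NP\PP
  [2,4] S\NP   >
    [2,3] "no" : (S\NP)/PP
    [3,4] "today" : PP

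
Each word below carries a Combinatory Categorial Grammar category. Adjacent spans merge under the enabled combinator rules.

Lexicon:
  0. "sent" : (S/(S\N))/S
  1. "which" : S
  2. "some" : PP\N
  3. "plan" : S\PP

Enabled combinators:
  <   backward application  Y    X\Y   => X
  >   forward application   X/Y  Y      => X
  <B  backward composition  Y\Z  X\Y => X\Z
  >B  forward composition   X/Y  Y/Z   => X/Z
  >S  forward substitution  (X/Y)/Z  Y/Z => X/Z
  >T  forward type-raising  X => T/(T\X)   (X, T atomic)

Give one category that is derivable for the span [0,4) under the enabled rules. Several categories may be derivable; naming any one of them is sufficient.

S

[0,4] S   >
  [0,2] S/(S\N)   >
    [0,1] "sent" : (S/(S\N))/S
    [1,2] "which" : S
  [2,4] S\N   <B
    [2,3] "some" : PP\N
    [3,4] "plan" : S\PP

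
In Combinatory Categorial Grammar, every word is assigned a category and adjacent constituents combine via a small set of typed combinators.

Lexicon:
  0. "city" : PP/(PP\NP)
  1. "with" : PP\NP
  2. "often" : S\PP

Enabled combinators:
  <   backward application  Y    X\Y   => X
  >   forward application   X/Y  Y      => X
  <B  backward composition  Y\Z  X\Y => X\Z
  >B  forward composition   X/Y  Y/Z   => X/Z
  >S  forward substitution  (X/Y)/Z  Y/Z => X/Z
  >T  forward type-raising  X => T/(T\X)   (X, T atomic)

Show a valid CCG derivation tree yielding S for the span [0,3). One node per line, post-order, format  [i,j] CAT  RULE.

[0,1] PP/(PP\NP)  lex  "city"
[1,2] PP\NP  lex  "with"
[0,2] PP  >  k=1
[2,3] S\PP  lex  "often"
[0,3] S  <  k=2

[0,3] S   <
  [0,2] PP   >
    [0,1] "city" : PP/(PP\NP)
    [1,2] "with" : PP\NP
  [2,3] "often" : S\PP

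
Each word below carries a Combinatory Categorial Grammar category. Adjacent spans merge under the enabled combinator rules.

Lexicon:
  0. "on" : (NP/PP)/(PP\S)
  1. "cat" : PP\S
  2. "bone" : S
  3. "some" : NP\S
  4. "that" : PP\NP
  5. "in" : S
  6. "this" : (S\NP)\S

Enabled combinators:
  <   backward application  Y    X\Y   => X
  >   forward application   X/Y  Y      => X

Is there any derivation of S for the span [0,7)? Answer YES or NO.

[0,7] S   <
  [0,5] NP   >
    [0,2] NP/PP   >
      [0,1] "on" : (NP/PP)/(PP\S)
      [1,2] "cat" : PP\S
    [2,5] PP   <
      [2,4] NP   <
        [2,3] "bone" : S
        [3,4] "some" : NP\S
      [4,5] "that" : PP\NP
  [5,7] S\NP   <
    [5,6] "in" : S
    [6,7] "this" : (S\NP)\S

YES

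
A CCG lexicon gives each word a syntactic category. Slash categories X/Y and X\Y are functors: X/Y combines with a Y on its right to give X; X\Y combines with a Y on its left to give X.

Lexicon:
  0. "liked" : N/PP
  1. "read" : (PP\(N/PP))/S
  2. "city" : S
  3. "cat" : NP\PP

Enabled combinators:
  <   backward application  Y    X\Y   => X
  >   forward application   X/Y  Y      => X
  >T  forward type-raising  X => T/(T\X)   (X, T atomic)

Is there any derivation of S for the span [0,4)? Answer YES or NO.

N/PP (PP\(N/PP))/S S NP\PP
CKY chart[0,4] = {N/(N\NP), NP, NP/(NP\NP), PP/(PP\NP), S/(S\NP)}; S ∉ chart

NO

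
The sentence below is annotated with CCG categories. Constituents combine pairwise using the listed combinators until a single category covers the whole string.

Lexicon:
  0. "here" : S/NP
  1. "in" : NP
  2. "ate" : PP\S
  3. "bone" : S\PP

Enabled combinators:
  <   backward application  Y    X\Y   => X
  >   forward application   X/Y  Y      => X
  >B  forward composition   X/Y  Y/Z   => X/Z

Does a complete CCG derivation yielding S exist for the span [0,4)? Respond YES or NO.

[0,4] S   <
  [0,3] PP   <
    [0,2] S   >
      [0,1] "here" : S/NP
      [1,2] "in" : NP
    [2,3] "ate" : PP\S
  [3,4] "bone" : S\PP

YES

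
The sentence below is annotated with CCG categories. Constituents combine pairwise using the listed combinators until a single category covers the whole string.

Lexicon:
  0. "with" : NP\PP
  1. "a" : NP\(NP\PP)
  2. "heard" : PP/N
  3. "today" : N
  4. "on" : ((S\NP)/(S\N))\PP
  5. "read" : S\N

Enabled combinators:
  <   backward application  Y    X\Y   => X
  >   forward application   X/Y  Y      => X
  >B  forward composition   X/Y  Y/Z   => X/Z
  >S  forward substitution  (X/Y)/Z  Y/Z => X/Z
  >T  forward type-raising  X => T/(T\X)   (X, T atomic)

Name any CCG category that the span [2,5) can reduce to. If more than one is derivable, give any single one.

(S\NP)/(S\N)

[0,6] S   <
  [0,2] NP   <
    [0,1] "with" : NP\PP
    [1,2] "a" : NP\(NP\PP)
  [2,6] S\NP   >
    [2,5] (S\NP)/(S\N)   <
      [2,4] PP   >
        [2,3] "heard" : PP/N
        [3,4] "today" : N
      [4,5] "on" : ((S\NP)/(S\N))\PP
    [5,6] "read" : S\N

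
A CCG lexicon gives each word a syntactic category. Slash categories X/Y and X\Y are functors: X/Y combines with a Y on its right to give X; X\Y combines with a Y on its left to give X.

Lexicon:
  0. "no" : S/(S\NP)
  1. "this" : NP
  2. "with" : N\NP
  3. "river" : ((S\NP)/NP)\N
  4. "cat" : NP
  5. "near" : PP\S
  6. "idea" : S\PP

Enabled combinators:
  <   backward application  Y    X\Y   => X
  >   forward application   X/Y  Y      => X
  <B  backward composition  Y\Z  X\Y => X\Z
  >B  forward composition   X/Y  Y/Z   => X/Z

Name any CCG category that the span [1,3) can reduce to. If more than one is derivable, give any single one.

[0,7] S   <
  [0,6] PP   <
    [0,5] S   >
      [0,4] S/NP   >B
        [0,1] "no" : S/(S\NP)
        [1,4] (S\NP)/NP   <
          [1,3] N   <
            [1,2] "this" : NP
            [2,3] "with" : N\NP
          [3,4] "river" : ((S\NP)/NP)\N
      [4,5] "cat" : NP
    [5,6] "near" : PP\S
  [6,7] "idea" : S\PP

N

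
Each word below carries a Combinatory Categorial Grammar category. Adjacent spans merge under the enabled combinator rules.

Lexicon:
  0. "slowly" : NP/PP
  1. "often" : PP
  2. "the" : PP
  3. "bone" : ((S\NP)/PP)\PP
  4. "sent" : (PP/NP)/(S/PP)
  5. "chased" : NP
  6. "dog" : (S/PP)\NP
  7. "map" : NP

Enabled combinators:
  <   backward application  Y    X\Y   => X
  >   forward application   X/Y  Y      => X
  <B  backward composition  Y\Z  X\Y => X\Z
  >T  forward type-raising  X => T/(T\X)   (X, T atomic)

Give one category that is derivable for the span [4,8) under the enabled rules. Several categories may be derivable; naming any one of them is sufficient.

PP

[0,8] S   <
  [0,2] NP   >
    [0,1] "slowly" : NP/PP
    [1,2] "often" : PP
  [2,8] S\NP   >
    [2,4] (S\NP)/PP   <
      [2,3] "the" : PP
      [3,4] "bone" : ((S\NP)/PP)\PP
    [4,8] PP   >
      [4,7] PP/NP   >
        [4,5] "sent" : (PP/NP)/(S/PP)
        [5,7] S/PP   <
          [5,6] "chased" : NP
          [6,7] "dog" : (S/PP)\NP
      [7,8] "map" : NP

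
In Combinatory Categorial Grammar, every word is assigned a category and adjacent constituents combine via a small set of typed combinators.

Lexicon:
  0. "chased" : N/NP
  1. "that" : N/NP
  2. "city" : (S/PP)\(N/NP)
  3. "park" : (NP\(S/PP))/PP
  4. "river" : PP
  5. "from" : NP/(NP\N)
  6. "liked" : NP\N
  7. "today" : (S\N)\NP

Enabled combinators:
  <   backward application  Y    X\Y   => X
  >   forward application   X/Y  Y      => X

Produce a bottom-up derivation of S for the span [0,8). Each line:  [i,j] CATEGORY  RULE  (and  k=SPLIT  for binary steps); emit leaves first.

[0,8] S   <
  [0,5] N   >
    [0,1] "chased" : N/NP
    [1,5] NP   <
      [1,3] S/PP   <
        [1,2] "that" : N/NP
        [2,3] "city" : (S/PP)\(N/NP)
      [3,5] NP\(S/PP)   >
        [3,4] "park" : (NP\(S/PP))/PP
        [4,5] "river" : PP
  [5,8] S\N   <
    [5,7] NP   >
      [5,6] "from" : NP/(NP\N)
      [6,7] "liked" : NP\N
    [7,8] "today" : (S\N)\NP

[0,1] N/NP  lex  "chased"
[1,2] N/NP  lex  "that"
[2,3] (S/PP)\(N/NP)  lex  "city"
[1,3] S/PP  <  k=2
[3,4] (NP\(S/PP))/PP  lex  "park"
[4,5] PP  lex  "river"
[3,5] NP\(S/PP)  >  k=4
[1,5] NP  <  k=3
[0,5] N  >  k=1
[5,6] NP/(NP\N)  lex  "from"
[6,7] NP\N  lex  "liked"
[5,7] NP  >  k=6
[7,8] (S\N)\NP  lex  "today"
[5,8] S\N  <  k=7
[0,8] S  <  k=5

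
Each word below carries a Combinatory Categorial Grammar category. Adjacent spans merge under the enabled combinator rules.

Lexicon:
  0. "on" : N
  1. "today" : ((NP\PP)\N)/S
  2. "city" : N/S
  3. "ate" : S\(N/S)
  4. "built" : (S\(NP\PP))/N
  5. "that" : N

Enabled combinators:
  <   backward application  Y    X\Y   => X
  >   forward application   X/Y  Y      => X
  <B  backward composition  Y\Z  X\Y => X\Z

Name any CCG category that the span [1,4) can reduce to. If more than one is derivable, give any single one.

(NP\PP)\N

[0,6] S   <
  [0,4] NP\PP   <
    [0,1] "on" : N
    [1,4] (NP\PP)\N   >
      [1,2] "today" : ((NP\PP)\N)/S
      [2,4] S   <
        [2,3] "city" : N/S
        [3,4] "ate" : S\(N/S)
  [4,6] S\(NP\PP)   >
    [4,5] "built" : (S\(NP\PP))/N
    [5,6] "that" : N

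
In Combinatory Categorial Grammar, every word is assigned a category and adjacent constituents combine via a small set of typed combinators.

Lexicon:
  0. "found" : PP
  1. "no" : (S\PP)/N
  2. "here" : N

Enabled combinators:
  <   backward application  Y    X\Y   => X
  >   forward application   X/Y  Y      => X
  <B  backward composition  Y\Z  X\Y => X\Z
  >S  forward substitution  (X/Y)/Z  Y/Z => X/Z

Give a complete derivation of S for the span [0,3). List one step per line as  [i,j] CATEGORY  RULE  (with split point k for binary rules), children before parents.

[0,3] S   <
  [0,1] "found" : PP
  [1,3] S\PP   >
    [1,2] "no" : (S\PP)/N
    [2,3] "here" : N

[0,1] PP  lex  "found"
[1,2] (S\PP)/N  lex  "no"
[2,3] N  lex  "here"
[1,3] S\PP  >  k=2
[0,3] S  <  k=1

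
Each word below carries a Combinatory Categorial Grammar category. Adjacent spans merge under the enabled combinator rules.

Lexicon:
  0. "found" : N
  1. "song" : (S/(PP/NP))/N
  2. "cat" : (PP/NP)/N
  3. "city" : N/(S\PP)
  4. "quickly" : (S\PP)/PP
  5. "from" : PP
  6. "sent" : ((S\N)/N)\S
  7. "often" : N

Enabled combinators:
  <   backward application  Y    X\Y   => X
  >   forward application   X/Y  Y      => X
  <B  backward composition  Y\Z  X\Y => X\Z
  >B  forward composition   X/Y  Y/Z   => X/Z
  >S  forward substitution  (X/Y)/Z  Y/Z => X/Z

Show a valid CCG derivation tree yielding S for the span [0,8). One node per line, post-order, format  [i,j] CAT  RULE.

[0,1] N  lex  "found"
[1,2] (S/(PP/NP))/N  lex  "song"
[2,3] (PP/NP)/N  lex  "cat"
[1,3] S/N  >S  k=2
[3,4] N/(S\PP)  lex  "city"
[4,5] (S\PP)/PP  lex  "quickly"
[5,6] PP  lex  "from"
[4,6] S\PP  >  k=5
[3,6] N  >  k=4
[1,6] S  >  k=3
[6,7] ((S\N)/N)\S  lex  "sent"
[1,7] (S\N)/N  <  k=6
[7,8] N  lex  "often"
[1,8] S\N  >  k=7
[0,8] S  <  k=1

[0,8] S   <
  [0,1] "found" : N
  [1,8] S\N   >
    [1,7] (S\N)/N   <
      [1,6] S   >
        [1,3] S/N   >S
          [1,2] "song" : (S/(PP/NP))/N
          [2,3] "cat" : (PP/NP)/N
        [3,6] N   >
          [3,4] "city" : N/(S\PP)
          [4,6] S\PP   >
            [4,5] "quickly" : (S\PP)/PP
            [5,6] "from" : PP
      [6,7] "sent" : ((S\N)/N)\S
    [7,8] "often" : N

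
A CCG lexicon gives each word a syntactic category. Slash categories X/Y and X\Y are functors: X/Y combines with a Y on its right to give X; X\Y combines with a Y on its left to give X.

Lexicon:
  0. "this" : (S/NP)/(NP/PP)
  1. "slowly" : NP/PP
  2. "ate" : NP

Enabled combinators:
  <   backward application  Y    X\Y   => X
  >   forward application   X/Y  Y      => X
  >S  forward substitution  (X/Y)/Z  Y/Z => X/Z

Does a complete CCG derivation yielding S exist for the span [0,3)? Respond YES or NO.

[0,3] S   >
  [0,2] S/NP   >
    [0,1] "this" : (S/NP)/(NP/PP)
    [1,2] "slowly" : NP/PP
  [2,3] "ate" : NP

YES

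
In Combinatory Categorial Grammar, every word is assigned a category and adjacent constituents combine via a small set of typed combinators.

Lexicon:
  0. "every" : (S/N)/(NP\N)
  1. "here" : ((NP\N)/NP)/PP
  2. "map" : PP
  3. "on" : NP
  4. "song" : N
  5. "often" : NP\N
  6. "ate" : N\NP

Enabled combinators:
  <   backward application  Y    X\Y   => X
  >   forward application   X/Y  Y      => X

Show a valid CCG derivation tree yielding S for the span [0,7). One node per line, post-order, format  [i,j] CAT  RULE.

[0,1] (S/N)/(NP\N)  lex  "every"
[1,2] ((NP\N)/NP)/PP  lex  "here"
[2,3] PP  lex  "map"
[1,3] (NP\N)/NP  >  k=2
[3,4] NP  lex  "on"
[1,4] NP\N  >  k=3
[0,4] S/N  >  k=1
[4,5] N  lex  "song"
[5,6] NP\N  lex  "often"
[4,6] NP  <  k=5
[6,7] N\NP  lex  "ate"
[4,7] N  <  k=6
[0,7] S  >  k=4

[0,7] S   >
  [0,4] S/N   >
    [0,1] "every" : (S/N)/(NP\N)
    [1,4] NP\N   >
      [1,3] (NP\N)/NP   >
        [1,2] "here" : ((NP\N)/NP)/PP
        [2,3] "map" : PP
      [3,4] "on" : NP
  [4,7] N   <
    [4,6] NP   <
      [4,5] "song" : N
      [5,6] "often" : NP\N
    [6,7] "ate" : N\NP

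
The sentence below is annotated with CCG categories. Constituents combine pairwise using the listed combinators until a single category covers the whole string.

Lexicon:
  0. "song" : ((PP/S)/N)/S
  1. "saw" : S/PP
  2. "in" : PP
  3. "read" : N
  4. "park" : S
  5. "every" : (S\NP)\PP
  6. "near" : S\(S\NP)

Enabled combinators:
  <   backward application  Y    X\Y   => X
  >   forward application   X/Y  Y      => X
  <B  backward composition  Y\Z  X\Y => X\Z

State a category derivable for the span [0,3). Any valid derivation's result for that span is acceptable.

(PP/S)/N

[0,7] S   <
  [0,5] PP   >
    [0,4] PP/S   >
      [0,3] (PP/S)/N   >
        [0,1] "song" : ((PP/S)/N)/S
        [1,3] S   >
          [1,2] "saw" : S/PP
          [2,3] "in" : PP
      [3,4] "read" : N
    [4,5] "park" : S
  [5,7] S\PP   <B
    [5,6] "every" : (S\NP)\PP
    [6,7] "near" : S\(S\NP)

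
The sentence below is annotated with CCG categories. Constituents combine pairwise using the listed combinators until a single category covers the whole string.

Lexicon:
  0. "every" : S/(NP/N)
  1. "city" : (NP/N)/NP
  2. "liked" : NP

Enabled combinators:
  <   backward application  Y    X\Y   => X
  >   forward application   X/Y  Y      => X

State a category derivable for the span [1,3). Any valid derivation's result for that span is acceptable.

[0,3] S   >
  [0,1] "every" : S/(NP/N)
  [1,3] NP/N   >
    [1,2] "city" : (NP/N)/NP
    [2,3] "liked" : NP

NP/N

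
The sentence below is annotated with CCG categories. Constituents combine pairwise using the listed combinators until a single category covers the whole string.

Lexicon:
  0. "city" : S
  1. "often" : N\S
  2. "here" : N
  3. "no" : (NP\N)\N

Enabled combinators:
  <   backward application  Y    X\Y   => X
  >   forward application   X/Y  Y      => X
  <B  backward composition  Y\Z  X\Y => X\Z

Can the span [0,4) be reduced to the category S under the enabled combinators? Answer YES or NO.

S N\S N (NP\N)\N
CKY chart[0,4] = {NP}; S ∉ chart

NO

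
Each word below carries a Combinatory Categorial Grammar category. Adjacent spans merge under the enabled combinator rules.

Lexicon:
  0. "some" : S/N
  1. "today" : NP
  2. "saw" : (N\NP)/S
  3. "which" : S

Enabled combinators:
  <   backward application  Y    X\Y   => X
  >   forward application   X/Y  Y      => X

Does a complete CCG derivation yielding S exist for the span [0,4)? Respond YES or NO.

[0,4] S   >
  [0,1] "some" : S/N
  [1,4] N   <
    [1,2] "today" : NP
    [2,4] N\NP   >
      [2,3] "saw" : (N\NP)/S
      [3,4] "which" : S

YES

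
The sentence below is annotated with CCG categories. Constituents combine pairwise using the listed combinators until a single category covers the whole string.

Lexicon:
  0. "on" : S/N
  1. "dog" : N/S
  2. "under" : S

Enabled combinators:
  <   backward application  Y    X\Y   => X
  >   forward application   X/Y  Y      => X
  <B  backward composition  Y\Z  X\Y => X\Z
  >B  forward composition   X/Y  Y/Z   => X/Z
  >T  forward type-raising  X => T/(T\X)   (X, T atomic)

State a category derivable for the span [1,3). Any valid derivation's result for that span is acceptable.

[0,3] S   >
  [0,1] "on" : S/N
  [1,3] N   >
    [1,2] "dog" : N/S
    [2,3] "under" : S

N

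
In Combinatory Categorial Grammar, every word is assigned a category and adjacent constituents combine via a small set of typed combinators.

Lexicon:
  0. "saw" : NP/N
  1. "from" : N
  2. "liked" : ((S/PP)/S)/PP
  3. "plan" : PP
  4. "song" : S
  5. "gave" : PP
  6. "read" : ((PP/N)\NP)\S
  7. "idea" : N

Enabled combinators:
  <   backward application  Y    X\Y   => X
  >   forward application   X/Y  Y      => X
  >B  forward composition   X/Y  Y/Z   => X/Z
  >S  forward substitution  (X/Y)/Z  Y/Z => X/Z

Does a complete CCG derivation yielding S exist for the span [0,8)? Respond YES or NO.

NP/N N ((S/PP)/S)/PP PP S PP ((PP/N)\NP)\S N
CKY chart[0,8] = {PP}; S ∉ chart

NO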